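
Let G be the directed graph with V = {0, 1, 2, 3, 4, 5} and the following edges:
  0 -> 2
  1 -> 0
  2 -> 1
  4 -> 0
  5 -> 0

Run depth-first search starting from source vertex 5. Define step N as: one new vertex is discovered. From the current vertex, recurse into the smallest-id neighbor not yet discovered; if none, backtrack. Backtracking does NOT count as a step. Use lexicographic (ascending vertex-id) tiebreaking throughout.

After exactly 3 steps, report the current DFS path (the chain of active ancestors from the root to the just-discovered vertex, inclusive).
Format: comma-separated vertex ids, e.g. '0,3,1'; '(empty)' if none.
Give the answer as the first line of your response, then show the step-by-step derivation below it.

5,0,2

step 1: discover 5; path=5; order=5
step 2: discover 0; path=5>0; order=5,0
step 3: discover 2; path=5>0>2; order=5,0,2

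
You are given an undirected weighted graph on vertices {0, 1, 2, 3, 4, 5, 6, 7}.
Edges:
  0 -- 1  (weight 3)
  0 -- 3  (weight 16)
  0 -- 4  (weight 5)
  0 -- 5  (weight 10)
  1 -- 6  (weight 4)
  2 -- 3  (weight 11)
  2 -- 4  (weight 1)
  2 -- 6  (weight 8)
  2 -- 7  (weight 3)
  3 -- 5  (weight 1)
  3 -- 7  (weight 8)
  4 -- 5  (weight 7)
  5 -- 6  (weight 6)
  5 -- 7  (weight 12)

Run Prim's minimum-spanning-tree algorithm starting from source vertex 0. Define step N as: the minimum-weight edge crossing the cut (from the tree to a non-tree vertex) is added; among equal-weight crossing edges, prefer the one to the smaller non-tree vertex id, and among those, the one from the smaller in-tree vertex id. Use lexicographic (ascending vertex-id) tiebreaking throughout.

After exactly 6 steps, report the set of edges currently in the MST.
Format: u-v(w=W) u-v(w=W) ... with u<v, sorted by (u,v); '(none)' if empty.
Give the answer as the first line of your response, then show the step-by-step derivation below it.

0-1(w=3) 0-4(w=5) 1-6(w=4) 2-4(w=1) 2-7(w=3) 5-6(w=6)

step 1: add edge 0-1 (w=3); MST = {0-1(w=3)}
step 2: add edge 1-6 (w=4); MST = {0-1(w=3) 1-6(w=4)}
step 3: add edge 0-4 (w=5); MST = {0-1(w=3) 0-4(w=5) 1-6(w=4)}
step 4: add edge 2-4 (w=1); MST = {0-1(w=3) 0-4(w=5) 1-6(w=4) 2-4(w=1)}
step 5: add edge 2-7 (w=3); MST = {0-1(w=3) 0-4(w=5) 1-6(w=4) 2-4(w=1) 2-7(w=3)}
step 6: add edge 5-6 (w=6); MST = {0-1(w=3) 0-4(w=5) 1-6(w=4) 2-4(w=1) 2-7(w=3) 5-6(w=6)}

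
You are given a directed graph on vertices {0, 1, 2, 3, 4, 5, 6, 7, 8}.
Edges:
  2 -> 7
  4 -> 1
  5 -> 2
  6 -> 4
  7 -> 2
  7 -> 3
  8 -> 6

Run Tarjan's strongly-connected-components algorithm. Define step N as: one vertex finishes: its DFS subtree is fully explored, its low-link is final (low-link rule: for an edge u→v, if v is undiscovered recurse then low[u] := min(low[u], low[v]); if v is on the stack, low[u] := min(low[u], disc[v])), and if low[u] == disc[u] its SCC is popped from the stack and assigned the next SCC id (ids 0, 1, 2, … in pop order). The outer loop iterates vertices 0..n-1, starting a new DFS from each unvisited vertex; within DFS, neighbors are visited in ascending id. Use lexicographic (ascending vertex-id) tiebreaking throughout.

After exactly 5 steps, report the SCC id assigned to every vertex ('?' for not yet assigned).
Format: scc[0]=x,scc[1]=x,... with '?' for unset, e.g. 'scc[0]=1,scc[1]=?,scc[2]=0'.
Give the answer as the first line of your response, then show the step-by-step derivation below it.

scc[0]=0,scc[1]=1,scc[2]=3,scc[3]=2,scc[4]=?,scc[5]=?,scc[6]=?,scc[7]=3,scc[8]=?

step 1: low=(low[0]=0,low[1]=?,low[2]=?,low[3]=?,low[4]=?,low[5]=?,low[6]=?,low[7]=?,low[8]=?); scc=(scc[0]=0,scc[1]=?,scc[2]=?,scc[3]=?,scc[4]=?,scc[5]=?,scc[6]=?,scc[7]=?,scc[8]=?)
step 2: low=(low[0]=0,low[1]=1,low[2]=?,low[3]=?,low[4]=?,low[5]=?,low[6]=?,low[7]=?,low[8]=?); scc=(scc[0]=0,scc[1]=1,scc[2]=?,scc[3]=?,scc[4]=?,scc[5]=?,scc[6]=?,scc[7]=?,scc[8]=?)
step 3: low=(low[0]=0,low[1]=1,low[2]=2,low[3]=4,low[4]=?,low[5]=?,low[6]=?,low[7]=2,low[8]=?); scc=(scc[0]=0,scc[1]=1,scc[2]=?,scc[3]=2,scc[4]=?,scc[5]=?,scc[6]=?,scc[7]=?,scc[8]=?)
step 4: low=(low[0]=0,low[1]=1,low[2]=2,low[3]=4,low[4]=?,low[5]=?,low[6]=?,low[7]=2,low[8]=?); scc=(scc[0]=0,scc[1]=1,scc[2]=?,scc[3]=2,scc[4]=?,scc[5]=?,scc[6]=?,scc[7]=?,scc[8]=?)
step 5: low=(low[0]=0,low[1]=1,low[2]=2,low[3]=4,low[4]=?,low[5]=?,low[6]=?,low[7]=2,low[8]=?); scc=(scc[0]=0,scc[1]=1,scc[2]=3,scc[3]=2,scc[4]=?,scc[5]=?,scc[6]=?,scc[7]=3,scc[8]=?)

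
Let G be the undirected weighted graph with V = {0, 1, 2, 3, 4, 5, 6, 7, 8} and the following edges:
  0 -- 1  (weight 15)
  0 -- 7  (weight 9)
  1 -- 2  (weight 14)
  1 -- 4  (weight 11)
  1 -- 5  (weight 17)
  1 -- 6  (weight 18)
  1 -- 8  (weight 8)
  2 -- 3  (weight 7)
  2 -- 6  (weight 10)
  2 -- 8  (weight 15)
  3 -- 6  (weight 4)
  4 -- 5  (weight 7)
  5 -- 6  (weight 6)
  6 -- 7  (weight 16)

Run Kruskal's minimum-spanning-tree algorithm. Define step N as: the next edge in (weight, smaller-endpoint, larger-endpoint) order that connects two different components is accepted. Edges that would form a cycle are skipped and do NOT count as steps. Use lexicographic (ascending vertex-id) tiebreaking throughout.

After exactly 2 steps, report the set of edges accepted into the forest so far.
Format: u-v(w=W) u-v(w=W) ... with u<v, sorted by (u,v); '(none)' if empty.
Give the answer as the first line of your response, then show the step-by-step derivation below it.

3-6(w=4) 5-6(w=6)

step 1: add edge 3-6 (w=4); MST = {3-6(w=4)}
step 2: add edge 5-6 (w=6); MST = {3-6(w=4) 5-6(w=6)}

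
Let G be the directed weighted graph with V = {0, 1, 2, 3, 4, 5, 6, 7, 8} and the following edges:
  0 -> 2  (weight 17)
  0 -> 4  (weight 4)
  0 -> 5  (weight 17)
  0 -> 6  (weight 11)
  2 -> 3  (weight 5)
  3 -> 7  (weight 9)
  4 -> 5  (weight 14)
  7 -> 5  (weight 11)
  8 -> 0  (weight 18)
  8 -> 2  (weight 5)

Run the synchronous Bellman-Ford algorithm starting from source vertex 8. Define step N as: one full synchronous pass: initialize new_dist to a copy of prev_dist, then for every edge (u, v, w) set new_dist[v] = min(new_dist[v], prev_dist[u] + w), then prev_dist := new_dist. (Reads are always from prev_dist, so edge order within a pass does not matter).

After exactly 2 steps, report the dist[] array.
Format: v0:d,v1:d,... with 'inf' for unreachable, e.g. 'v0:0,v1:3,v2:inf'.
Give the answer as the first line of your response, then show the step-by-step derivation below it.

v0:18,v1:inf,v2:5,v3:10,v4:22,v5:35,v6:29,v7:inf,v8:0

step 1: dist = v0:18,v1:inf,v2:5,v3:inf,v4:inf,v5:inf,v6:inf,v7:inf,v8:0
step 2: dist = v0:18,v1:inf,v2:5,v3:10,v4:22,v5:35,v6:29,v7:inf,v8:0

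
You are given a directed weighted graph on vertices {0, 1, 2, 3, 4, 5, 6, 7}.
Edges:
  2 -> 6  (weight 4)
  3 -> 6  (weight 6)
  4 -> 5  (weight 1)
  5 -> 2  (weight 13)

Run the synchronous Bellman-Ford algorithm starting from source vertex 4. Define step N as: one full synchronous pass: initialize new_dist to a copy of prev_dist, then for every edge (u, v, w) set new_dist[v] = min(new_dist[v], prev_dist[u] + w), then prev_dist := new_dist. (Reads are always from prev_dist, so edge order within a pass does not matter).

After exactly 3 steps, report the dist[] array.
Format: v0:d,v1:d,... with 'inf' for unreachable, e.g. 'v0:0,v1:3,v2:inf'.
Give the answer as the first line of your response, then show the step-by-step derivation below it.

v0:inf,v1:inf,v2:14,v3:inf,v4:0,v5:1,v6:18,v7:inf

step 1: dist = v0:inf,v1:inf,v2:inf,v3:inf,v4:0,v5:1,v6:inf,v7:inf
step 2: dist = v0:inf,v1:inf,v2:14,v3:inf,v4:0,v5:1,v6:inf,v7:inf
step 3: dist = v0:inf,v1:inf,v2:14,v3:inf,v4:0,v5:1,v6:18,v7:inf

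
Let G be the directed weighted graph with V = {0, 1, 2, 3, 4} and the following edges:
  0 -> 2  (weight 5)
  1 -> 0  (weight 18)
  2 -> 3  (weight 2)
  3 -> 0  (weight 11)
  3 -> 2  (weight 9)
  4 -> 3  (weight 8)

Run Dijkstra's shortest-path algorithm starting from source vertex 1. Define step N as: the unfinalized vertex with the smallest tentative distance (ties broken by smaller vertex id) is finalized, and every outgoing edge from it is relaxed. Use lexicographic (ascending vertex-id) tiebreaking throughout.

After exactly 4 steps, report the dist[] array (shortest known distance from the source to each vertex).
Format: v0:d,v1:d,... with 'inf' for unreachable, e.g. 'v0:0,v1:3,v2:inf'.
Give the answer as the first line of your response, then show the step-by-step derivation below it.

v0:18,v1:0,v2:23,v3:25,v4:inf

step 1: dist = v0:18,v1:0,v2:inf,v3:inf,v4:inf
step 2: dist = v0:18,v1:0,v2:23,v3:inf,v4:inf
step 3: dist = v0:18,v1:0,v2:23,v3:25,v4:inf
step 4: dist = v0:18,v1:0,v2:23,v3:25,v4:inf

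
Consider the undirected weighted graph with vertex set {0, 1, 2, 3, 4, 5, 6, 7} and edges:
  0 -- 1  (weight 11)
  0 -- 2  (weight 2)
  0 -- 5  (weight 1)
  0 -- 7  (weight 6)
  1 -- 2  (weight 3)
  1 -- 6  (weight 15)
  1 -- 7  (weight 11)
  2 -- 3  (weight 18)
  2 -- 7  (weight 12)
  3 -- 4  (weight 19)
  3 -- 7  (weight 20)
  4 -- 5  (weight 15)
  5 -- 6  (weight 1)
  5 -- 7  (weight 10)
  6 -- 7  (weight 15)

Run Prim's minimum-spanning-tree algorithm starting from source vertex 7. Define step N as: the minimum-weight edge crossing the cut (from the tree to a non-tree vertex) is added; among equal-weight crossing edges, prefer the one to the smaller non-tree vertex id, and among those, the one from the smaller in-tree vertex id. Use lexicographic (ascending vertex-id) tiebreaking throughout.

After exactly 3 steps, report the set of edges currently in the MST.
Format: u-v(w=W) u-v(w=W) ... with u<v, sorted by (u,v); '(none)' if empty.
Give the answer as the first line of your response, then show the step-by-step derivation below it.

0-5(w=1) 0-7(w=6) 5-6(w=1)

step 1: add edge 0-7 (w=6); MST = {0-7(w=6)}
step 2: add edge 0-5 (w=1); MST = {0-5(w=1) 0-7(w=6)}
step 3: add edge 5-6 (w=1); MST = {0-5(w=1) 0-7(w=6) 5-6(w=1)}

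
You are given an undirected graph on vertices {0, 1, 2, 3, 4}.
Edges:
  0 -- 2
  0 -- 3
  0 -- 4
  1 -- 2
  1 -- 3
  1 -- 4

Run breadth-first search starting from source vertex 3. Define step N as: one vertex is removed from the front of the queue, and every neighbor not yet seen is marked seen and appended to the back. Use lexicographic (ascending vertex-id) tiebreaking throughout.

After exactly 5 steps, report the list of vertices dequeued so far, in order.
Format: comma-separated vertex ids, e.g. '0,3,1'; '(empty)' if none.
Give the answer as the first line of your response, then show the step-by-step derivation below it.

3,0,1,2,4

step 1: dequeue 3; queue=[0,1]; order=3
step 2: dequeue 0; queue=[1,2,4]; order=3,0
step 3: dequeue 1; queue=[2,4]; order=3,0,1
step 4: dequeue 2; queue=[4]; order=3,0,1,2
step 5: dequeue 4; queue=[(empty)]; order=3,0,1,2,4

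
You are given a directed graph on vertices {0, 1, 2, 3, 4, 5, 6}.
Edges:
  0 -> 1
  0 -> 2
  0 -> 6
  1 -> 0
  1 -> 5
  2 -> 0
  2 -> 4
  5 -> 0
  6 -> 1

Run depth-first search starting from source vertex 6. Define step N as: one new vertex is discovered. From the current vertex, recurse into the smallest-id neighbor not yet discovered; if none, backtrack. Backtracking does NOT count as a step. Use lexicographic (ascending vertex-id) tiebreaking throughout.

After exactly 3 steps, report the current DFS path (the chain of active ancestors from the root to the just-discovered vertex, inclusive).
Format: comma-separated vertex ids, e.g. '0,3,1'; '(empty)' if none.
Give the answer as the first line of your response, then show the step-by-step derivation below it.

6,1,0

step 1: discover 6; path=6; order=6
step 2: discover 1; path=6>1; order=6,1
step 3: discover 0; path=6>1>0; order=6,1,0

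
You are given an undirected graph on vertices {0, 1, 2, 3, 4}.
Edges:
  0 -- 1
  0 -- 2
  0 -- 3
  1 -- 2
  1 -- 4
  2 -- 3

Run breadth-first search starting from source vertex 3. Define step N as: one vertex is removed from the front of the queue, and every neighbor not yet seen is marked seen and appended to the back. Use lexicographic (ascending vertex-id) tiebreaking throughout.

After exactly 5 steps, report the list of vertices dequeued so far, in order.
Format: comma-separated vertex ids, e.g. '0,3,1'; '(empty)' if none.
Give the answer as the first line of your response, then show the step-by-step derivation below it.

3,0,2,1,4

step 1: dequeue 3; queue=[0,2]; order=3
step 2: dequeue 0; queue=[2,1]; order=3,0
step 3: dequeue 2; queue=[1]; order=3,0,2
step 4: dequeue 1; queue=[4]; order=3,0,2,1
step 5: dequeue 4; queue=[(empty)]; order=3,0,2,1,4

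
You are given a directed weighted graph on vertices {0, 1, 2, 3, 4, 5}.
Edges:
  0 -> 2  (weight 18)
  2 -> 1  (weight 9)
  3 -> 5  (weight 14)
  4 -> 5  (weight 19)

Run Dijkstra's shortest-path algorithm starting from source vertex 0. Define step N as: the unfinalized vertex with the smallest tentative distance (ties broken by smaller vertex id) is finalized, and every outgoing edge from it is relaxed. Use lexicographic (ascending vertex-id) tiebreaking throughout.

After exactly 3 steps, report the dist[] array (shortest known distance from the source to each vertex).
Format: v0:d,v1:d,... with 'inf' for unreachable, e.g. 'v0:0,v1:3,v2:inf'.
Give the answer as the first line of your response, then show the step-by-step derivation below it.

v0:0,v1:27,v2:18,v3:inf,v4:inf,v5:inf

step 1: dist = v0:0,v1:inf,v2:18,v3:inf,v4:inf,v5:inf
step 2: dist = v0:0,v1:27,v2:18,v3:inf,v4:inf,v5:inf
step 3: dist = v0:0,v1:27,v2:18,v3:inf,v4:inf,v5:inf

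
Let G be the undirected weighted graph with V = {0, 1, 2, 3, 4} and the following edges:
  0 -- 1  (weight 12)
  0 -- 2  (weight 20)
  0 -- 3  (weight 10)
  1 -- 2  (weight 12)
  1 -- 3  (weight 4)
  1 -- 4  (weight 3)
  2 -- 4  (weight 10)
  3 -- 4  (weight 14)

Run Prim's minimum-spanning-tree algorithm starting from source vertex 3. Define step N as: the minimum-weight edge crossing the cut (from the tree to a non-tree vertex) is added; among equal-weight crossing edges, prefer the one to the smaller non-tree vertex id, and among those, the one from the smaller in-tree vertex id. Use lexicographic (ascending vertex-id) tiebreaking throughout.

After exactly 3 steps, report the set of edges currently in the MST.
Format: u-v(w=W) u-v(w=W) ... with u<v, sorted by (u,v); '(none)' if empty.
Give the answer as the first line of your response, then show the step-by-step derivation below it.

0-3(w=10) 1-3(w=4) 1-4(w=3)

step 1: add edge 1-3 (w=4); MST = {1-3(w=4)}
step 2: add edge 1-4 (w=3); MST = {1-3(w=4) 1-4(w=3)}
step 3: add edge 0-3 (w=10); MST = {0-3(w=10) 1-3(w=4) 1-4(w=3)}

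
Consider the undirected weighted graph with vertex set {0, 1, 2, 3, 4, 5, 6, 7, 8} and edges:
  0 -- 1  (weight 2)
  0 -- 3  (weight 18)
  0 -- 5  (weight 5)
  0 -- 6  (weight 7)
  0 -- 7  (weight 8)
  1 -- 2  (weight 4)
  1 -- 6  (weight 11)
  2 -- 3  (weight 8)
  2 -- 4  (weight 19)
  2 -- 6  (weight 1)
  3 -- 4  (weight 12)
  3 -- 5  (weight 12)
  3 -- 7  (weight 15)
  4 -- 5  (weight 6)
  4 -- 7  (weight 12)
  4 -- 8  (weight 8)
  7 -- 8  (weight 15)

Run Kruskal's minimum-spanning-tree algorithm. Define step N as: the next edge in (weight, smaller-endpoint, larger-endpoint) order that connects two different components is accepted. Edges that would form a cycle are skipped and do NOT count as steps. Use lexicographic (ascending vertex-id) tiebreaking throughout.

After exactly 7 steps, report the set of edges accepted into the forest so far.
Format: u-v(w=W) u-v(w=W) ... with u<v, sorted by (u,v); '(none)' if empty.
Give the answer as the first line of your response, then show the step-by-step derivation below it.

0-1(w=2) 0-5(w=5) 0-7(w=8) 1-2(w=4) 2-3(w=8) 2-6(w=1) 4-5(w=6)

step 1: add edge 2-6 (w=1); MST = {2-6(w=1)}
step 2: add edge 0-1 (w=2); MST = {0-1(w=2) 2-6(w=1)}
step 3: add edge 1-2 (w=4); MST = {0-1(w=2) 1-2(w=4) 2-6(w=1)}
step 4: add edge 0-5 (w=5); MST = {0-1(w=2) 0-5(w=5) 1-2(w=4) 2-6(w=1)}
step 5: add edge 4-5 (w=6); MST = {0-1(w=2) 0-5(w=5) 1-2(w=4) 2-6(w=1) 4-5(w=6)}
step 6: add edge 0-7 (w=8); MST = {0-1(w=2) 0-5(w=5) 0-7(w=8) 1-2(w=4) 2-6(w=1) 4-5(w=6)}
step 7: add edge 2-3 (w=8); MST = {0-1(w=2) 0-5(w=5) 0-7(w=8) 1-2(w=4) 2-3(w=8) 2-6(w=1) 4-5(w=6)}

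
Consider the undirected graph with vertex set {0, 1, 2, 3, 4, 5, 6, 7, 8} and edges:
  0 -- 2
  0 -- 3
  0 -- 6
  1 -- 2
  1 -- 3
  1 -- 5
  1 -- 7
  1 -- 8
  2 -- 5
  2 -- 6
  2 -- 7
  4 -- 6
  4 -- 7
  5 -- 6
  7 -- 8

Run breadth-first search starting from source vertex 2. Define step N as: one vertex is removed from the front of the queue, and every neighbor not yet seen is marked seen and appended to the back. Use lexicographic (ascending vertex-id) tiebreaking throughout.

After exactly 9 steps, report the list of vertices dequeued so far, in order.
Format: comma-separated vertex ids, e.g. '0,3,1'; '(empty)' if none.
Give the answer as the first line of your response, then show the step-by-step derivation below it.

2,0,1,5,6,7,3,8,4

step 1: dequeue 2; queue=[0,1,5,6,7]; order=2
step 2: dequeue 0; queue=[1,5,6,7,3]; order=2,0
step 3: dequeue 1; queue=[5,6,7,3,8]; order=2,0,1
step 4: dequeue 5; queue=[6,7,3,8]; order=2,0,1,5
step 5: dequeue 6; queue=[7,3,8,4]; order=2,0,1,5,6
step 6: dequeue 7; queue=[3,8,4]; order=2,0,1,5,6,7
step 7: dequeue 3; queue=[8,4]; order=2,0,1,5,6,7,3
step 8: dequeue 8; queue=[4]; order=2,0,1,5,6,7,3,8
step 9: dequeue 4; queue=[(empty)]; order=2,0,1,5,6,7,3,8,4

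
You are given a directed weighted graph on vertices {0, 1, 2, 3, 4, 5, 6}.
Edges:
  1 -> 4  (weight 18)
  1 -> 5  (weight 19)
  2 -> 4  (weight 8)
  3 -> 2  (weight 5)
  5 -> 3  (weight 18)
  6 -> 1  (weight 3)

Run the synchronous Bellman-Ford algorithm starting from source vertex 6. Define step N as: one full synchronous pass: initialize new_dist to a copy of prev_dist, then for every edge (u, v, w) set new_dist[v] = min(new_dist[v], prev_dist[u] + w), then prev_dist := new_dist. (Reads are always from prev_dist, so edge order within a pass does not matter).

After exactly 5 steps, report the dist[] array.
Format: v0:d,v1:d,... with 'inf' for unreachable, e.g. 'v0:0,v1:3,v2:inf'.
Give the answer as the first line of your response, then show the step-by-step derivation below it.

v0:inf,v1:3,v2:45,v3:40,v4:21,v5:22,v6:0

step 1: dist = v0:inf,v1:3,v2:inf,v3:inf,v4:inf,v5:inf,v6:0
step 2: dist = v0:inf,v1:3,v2:inf,v3:inf,v4:21,v5:22,v6:0
step 3: dist = v0:inf,v1:3,v2:inf,v3:40,v4:21,v5:22,v6:0
step 4: dist = v0:inf,v1:3,v2:45,v3:40,v4:21,v5:22,v6:0
step 5: dist = v0:inf,v1:3,v2:45,v3:40,v4:21,v5:22,v6:0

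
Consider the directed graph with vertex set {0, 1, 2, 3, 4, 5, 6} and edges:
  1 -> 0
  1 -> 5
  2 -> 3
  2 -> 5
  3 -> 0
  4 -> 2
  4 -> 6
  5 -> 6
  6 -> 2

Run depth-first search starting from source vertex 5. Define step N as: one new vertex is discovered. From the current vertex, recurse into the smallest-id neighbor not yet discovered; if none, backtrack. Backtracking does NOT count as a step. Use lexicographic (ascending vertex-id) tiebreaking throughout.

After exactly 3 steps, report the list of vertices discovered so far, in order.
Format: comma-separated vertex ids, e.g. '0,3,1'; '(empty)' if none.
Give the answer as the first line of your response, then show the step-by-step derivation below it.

5,6,2

step 1: discover 5; path=5; order=5
step 2: discover 6; path=5>6; order=5,6
step 3: discover 2; path=5>6>2; order=5,6,2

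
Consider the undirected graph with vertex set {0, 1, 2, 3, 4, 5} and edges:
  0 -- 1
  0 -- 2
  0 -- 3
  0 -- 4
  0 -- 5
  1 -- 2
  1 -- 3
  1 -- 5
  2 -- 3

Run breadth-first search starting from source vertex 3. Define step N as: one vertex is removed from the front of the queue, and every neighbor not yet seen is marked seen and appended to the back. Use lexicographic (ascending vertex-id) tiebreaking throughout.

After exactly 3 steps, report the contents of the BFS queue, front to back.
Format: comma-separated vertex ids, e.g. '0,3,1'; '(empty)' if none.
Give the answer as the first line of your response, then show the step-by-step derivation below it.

2,4,5

step 1: dequeue 3; queue=[0,1,2]; order=3
step 2: dequeue 0; queue=[1,2,4,5]; order=3,0
step 3: dequeue 1; queue=[2,4,5]; order=3,0,1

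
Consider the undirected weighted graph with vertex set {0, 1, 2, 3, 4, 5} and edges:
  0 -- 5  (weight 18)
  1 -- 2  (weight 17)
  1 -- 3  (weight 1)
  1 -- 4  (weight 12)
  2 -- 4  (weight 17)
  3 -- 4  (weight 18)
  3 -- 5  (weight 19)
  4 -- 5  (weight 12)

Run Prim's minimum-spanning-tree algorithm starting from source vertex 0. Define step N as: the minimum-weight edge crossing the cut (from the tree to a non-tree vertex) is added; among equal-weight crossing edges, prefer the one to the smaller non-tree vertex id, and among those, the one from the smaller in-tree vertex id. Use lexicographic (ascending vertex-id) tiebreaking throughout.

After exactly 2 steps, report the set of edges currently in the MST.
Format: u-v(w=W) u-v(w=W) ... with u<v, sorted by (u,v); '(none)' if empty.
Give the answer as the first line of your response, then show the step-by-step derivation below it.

0-5(w=18) 4-5(w=12)

step 1: add edge 0-5 (w=18); MST = {0-5(w=18)}
step 2: add edge 4-5 (w=12); MST = {0-5(w=18) 4-5(w=12)}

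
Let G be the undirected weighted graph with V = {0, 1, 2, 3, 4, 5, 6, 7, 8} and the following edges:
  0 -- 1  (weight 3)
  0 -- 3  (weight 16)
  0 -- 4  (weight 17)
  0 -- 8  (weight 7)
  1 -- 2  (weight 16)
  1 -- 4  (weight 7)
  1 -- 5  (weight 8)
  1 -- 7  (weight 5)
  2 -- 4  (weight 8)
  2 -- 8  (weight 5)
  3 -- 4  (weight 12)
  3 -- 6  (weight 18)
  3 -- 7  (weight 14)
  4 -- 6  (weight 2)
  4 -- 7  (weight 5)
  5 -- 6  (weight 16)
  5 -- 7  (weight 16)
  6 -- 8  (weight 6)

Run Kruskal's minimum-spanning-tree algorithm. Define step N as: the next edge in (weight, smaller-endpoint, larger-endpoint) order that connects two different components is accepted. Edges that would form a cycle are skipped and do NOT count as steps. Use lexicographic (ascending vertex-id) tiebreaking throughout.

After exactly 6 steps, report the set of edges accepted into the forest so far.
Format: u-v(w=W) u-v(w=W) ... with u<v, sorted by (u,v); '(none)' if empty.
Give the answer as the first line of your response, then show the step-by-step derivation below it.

0-1(w=3) 1-7(w=5) 2-8(w=5) 4-6(w=2) 4-7(w=5) 6-8(w=6)

step 1: add edge 4-6 (w=2); MST = {4-6(w=2)}
step 2: add edge 0-1 (w=3); MST = {0-1(w=3) 4-6(w=2)}
step 3: add edge 1-7 (w=5); MST = {0-1(w=3) 1-7(w=5) 4-6(w=2)}
step 4: add edge 2-8 (w=5); MST = {0-1(w=3) 1-7(w=5) 2-8(w=5) 4-6(w=2)}
step 5: add edge 4-7 (w=5); MST = {0-1(w=3) 1-7(w=5) 2-8(w=5) 4-6(w=2) 4-7(w=5)}
step 6: add edge 6-8 (w=6); MST = {0-1(w=3) 1-7(w=5) 2-8(w=5) 4-6(w=2) 4-7(w=5) 6-8(w=6)}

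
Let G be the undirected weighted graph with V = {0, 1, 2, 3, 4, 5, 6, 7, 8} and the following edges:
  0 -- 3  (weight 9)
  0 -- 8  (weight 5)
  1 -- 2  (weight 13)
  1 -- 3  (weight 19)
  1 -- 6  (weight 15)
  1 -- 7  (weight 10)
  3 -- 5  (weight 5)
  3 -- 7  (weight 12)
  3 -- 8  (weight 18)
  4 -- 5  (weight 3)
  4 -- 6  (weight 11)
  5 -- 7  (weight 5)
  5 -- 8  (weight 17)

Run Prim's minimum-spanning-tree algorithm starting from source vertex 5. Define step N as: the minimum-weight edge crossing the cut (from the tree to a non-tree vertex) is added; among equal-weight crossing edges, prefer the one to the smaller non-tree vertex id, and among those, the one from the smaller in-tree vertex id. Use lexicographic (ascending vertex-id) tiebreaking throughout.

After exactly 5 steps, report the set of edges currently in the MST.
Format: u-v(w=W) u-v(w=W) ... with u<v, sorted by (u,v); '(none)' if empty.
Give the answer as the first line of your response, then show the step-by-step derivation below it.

0-3(w=9) 0-8(w=5) 3-5(w=5) 4-5(w=3) 5-7(w=5)

step 1: add edge 4-5 (w=3); MST = {4-5(w=3)}
step 2: add edge 3-5 (w=5); MST = {3-5(w=5) 4-5(w=3)}
step 3: add edge 5-7 (w=5); MST = {3-5(w=5) 4-5(w=3) 5-7(w=5)}
step 4: add edge 0-3 (w=9); MST = {0-3(w=9) 3-5(w=5) 4-5(w=3) 5-7(w=5)}
step 5: add edge 0-8 (w=5); MST = {0-3(w=9) 0-8(w=5) 3-5(w=5) 4-5(w=3) 5-7(w=5)}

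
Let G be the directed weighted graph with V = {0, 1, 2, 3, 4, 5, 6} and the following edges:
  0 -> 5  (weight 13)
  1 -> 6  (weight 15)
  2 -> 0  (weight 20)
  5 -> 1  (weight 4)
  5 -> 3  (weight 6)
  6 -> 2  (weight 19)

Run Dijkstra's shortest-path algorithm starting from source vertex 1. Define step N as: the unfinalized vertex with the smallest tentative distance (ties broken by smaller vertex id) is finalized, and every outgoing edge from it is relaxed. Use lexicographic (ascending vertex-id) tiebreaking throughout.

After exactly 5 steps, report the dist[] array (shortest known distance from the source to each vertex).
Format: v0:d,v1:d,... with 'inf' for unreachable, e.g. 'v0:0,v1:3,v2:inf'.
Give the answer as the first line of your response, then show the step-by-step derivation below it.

v0:54,v1:0,v2:34,v3:73,v4:inf,v5:67,v6:15

step 1: dist = v0:inf,v1:0,v2:inf,v3:inf,v4:inf,v5:inf,v6:15
step 2: dist = v0:inf,v1:0,v2:34,v3:inf,v4:inf,v5:inf,v6:15
step 3: dist = v0:54,v1:0,v2:34,v3:inf,v4:inf,v5:inf,v6:15
step 4: dist = v0:54,v1:0,v2:34,v3:inf,v4:inf,v5:67,v6:15
step 5: dist = v0:54,v1:0,v2:34,v3:73,v4:inf,v5:67,v6:15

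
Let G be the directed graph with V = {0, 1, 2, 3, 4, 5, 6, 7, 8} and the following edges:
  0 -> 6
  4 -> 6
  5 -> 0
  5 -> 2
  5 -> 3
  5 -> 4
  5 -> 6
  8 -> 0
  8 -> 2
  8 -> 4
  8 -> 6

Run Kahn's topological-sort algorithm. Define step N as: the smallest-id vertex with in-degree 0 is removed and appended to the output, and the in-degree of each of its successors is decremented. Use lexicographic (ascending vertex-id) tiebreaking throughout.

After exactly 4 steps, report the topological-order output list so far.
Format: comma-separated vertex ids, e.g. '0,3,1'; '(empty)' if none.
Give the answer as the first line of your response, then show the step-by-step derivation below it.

1,5,3,7

step 1: output 1; order=[1]; indeg=(2,0,2,1,2,0,4,0,0)
step 2: output 5; order=[1,5]; indeg=(1,0,1,0,1,0,3,0,0)
step 3: output 3; order=[1,5,3]; indeg=(1,0,1,0,1,0,3,0,0)
step 4: output 7; order=[1,5,3,7]; indeg=(1,0,1,0,1,0,3,0,0)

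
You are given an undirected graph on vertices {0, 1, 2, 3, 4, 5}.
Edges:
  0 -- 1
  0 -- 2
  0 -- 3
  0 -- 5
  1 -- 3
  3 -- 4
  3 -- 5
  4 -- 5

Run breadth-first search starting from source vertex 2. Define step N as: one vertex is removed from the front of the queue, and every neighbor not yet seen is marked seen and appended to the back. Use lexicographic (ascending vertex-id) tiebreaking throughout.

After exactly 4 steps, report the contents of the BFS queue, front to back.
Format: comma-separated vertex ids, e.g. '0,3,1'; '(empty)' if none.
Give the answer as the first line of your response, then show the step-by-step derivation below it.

5,4

step 1: dequeue 2; queue=[0]; order=2
step 2: dequeue 0; queue=[1,3,5]; order=2,0
step 3: dequeue 1; queue=[3,5]; order=2,0,1
step 4: dequeue 3; queue=[5,4]; order=2,0,1,3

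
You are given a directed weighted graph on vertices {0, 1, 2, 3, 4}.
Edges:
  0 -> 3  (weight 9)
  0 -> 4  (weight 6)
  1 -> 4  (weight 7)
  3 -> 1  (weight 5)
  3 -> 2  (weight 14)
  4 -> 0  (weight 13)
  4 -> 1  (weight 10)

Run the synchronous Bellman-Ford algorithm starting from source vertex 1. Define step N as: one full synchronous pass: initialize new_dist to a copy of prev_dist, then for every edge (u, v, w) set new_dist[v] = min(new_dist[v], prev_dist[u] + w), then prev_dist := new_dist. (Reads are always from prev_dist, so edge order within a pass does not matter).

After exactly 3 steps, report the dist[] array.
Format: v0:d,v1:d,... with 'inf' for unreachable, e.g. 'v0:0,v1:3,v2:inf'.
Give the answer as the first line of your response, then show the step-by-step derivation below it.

v0:20,v1:0,v2:inf,v3:29,v4:7

step 1: dist = v0:inf,v1:0,v2:inf,v3:inf,v4:7
step 2: dist = v0:20,v1:0,v2:inf,v3:inf,v4:7
step 3: dist = v0:20,v1:0,v2:inf,v3:29,v4:7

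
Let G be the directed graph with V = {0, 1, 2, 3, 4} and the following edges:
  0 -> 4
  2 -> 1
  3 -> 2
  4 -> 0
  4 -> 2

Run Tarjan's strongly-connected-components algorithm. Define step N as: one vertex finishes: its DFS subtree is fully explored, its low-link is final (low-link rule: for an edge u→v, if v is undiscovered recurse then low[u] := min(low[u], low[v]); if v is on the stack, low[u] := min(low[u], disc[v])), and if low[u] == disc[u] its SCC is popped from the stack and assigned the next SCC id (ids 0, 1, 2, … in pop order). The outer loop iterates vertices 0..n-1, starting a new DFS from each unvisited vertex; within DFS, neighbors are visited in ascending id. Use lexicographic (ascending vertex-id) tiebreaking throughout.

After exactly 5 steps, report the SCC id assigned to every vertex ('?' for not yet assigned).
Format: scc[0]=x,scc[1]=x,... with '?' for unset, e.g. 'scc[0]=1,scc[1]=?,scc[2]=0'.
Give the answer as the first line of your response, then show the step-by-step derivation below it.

scc[0]=2,scc[1]=0,scc[2]=1,scc[3]=3,scc[4]=2

step 1: low=(low[0]=0,low[1]=3,low[2]=2,low[3]=?,low[4]=0); scc=(scc[0]=?,scc[1]=0,scc[2]=?,scc[3]=?,scc[4]=?)
step 2: low=(low[0]=0,low[1]=3,low[2]=2,low[3]=?,low[4]=0); scc=(scc[0]=?,scc[1]=0,scc[2]=1,scc[3]=?,scc[4]=?)
step 3: low=(low[0]=0,low[1]=3,low[2]=2,low[3]=?,low[4]=0); scc=(scc[0]=?,scc[1]=0,scc[2]=1,scc[3]=?,scc[4]=?)
step 4: low=(low[0]=0,low[1]=3,low[2]=2,low[3]=?,low[4]=0); scc=(scc[0]=2,scc[1]=0,scc[2]=1,scc[3]=?,scc[4]=2)
step 5: low=(low[0]=0,low[1]=3,low[2]=2,low[3]=4,low[4]=0); scc=(scc[0]=2,scc[1]=0,scc[2]=1,scc[3]=3,scc[4]=2)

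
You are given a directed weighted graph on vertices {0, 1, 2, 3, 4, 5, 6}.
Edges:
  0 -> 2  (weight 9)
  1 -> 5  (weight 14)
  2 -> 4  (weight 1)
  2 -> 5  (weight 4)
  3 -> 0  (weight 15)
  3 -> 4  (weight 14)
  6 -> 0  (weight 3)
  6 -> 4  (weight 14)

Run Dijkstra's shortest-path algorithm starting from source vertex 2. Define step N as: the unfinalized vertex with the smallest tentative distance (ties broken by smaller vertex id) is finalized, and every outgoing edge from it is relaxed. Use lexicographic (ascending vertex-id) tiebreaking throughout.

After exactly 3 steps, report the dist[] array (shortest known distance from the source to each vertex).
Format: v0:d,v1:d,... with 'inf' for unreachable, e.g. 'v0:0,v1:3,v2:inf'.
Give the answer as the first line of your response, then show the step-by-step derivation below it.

v0:inf,v1:inf,v2:0,v3:inf,v4:1,v5:4,v6:inf

step 1: dist = v0:inf,v1:inf,v2:0,v3:inf,v4:1,v5:4,v6:inf
step 2: dist = v0:inf,v1:inf,v2:0,v3:inf,v4:1,v5:4,v6:inf
step 3: dist = v0:inf,v1:inf,v2:0,v3:inf,v4:1,v5:4,v6:inf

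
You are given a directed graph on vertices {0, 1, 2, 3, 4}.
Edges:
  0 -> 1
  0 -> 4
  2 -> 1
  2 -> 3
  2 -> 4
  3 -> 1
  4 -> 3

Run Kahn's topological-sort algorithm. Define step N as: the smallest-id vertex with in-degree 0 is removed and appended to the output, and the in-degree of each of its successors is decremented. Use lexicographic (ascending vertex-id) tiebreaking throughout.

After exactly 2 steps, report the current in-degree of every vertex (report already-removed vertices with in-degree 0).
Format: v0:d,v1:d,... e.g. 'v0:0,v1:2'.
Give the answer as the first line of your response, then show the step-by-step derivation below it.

v0:0,v1:1,v2:0,v3:1,v4:0

step 1: output 0; order=[0]; indeg=(0,2,0,2,1)
step 2: output 2; order=[0,2]; indeg=(0,1,0,1,0)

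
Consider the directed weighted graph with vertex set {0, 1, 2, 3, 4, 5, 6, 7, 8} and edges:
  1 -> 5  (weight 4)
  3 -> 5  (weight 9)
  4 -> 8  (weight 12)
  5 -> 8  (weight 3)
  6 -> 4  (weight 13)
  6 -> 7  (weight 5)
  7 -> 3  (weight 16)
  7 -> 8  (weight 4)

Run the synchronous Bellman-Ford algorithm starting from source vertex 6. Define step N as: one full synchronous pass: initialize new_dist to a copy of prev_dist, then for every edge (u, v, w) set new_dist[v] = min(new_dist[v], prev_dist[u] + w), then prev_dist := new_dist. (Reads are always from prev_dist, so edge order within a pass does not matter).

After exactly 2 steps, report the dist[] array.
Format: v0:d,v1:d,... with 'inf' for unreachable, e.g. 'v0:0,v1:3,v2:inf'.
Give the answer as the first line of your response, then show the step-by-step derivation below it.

v0:inf,v1:inf,v2:inf,v3:21,v4:13,v5:inf,v6:0,v7:5,v8:9

step 1: dist = v0:inf,v1:inf,v2:inf,v3:inf,v4:13,v5:inf,v6:0,v7:5,v8:inf
step 2: dist = v0:inf,v1:inf,v2:inf,v3:21,v4:13,v5:inf,v6:0,v7:5,v8:9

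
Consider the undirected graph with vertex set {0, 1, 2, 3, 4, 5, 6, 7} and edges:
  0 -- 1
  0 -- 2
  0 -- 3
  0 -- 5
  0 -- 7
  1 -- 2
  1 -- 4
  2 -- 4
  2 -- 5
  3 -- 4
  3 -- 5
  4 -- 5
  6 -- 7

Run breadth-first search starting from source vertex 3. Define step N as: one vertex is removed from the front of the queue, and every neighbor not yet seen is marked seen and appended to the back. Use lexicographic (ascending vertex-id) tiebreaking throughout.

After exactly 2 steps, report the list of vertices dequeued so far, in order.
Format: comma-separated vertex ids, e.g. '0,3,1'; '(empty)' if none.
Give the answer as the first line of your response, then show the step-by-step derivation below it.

3,0

step 1: dequeue 3; queue=[0,4,5]; order=3
step 2: dequeue 0; queue=[4,5,1,2,7]; order=3,0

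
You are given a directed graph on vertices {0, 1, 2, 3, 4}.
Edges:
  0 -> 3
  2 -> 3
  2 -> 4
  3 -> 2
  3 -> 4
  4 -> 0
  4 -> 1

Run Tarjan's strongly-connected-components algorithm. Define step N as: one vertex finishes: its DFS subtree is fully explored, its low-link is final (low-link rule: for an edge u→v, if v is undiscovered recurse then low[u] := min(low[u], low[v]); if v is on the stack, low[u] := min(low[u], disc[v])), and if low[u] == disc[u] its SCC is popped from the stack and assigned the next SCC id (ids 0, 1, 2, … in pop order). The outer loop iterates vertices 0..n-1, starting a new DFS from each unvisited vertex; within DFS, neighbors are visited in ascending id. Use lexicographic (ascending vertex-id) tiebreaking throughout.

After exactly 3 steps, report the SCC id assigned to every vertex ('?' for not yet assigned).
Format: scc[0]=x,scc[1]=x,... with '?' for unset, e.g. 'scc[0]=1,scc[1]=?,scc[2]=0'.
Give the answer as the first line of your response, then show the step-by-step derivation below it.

scc[0]=?,scc[1]=0,scc[2]=?,scc[3]=?,scc[4]=?

step 1: low=(low[0]=0,low[1]=4,low[2]=1,low[3]=1,low[4]=0); scc=(scc[0]=?,scc[1]=0,scc[2]=?,scc[3]=?,scc[4]=?)
step 2: low=(low[0]=0,low[1]=4,low[2]=1,low[3]=1,low[4]=0); scc=(scc[0]=?,scc[1]=0,scc[2]=?,scc[3]=?,scc[4]=?)
step 3: low=(low[0]=0,low[1]=4,low[2]=0,low[3]=1,low[4]=0); scc=(scc[0]=?,scc[1]=0,scc[2]=?,scc[3]=?,scc[4]=?)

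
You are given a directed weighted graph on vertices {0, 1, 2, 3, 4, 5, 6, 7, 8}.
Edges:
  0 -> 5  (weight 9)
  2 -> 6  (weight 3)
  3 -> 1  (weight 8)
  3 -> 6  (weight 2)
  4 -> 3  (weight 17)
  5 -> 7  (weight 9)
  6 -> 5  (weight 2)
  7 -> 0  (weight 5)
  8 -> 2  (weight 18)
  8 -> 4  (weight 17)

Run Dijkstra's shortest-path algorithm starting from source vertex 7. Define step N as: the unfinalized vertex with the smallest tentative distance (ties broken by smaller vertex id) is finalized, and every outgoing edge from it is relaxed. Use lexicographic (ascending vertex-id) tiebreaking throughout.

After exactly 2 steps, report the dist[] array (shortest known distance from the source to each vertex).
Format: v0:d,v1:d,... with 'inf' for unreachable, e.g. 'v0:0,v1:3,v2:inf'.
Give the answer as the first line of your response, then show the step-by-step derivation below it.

v0:5,v1:inf,v2:inf,v3:inf,v4:inf,v5:14,v6:inf,v7:0,v8:inf

step 1: dist = v0:5,v1:inf,v2:inf,v3:inf,v4:inf,v5:inf,v6:inf,v7:0,v8:inf
step 2: dist = v0:5,v1:inf,v2:inf,v3:inf,v4:inf,v5:14,v6:inf,v7:0,v8:inf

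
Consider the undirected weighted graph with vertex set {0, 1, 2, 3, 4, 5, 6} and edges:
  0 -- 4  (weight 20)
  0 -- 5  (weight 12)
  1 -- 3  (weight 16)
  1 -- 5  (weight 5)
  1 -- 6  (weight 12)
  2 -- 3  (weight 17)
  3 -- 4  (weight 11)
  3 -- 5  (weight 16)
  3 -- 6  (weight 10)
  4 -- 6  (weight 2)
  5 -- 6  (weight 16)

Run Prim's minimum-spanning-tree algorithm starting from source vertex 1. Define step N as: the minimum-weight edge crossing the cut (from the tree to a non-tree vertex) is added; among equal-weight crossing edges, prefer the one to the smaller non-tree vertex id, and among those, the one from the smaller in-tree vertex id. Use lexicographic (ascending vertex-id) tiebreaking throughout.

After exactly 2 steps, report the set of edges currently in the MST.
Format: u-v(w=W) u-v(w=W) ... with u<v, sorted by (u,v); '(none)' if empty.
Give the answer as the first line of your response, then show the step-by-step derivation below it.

0-5(w=12) 1-5(w=5)

step 1: add edge 1-5 (w=5); MST = {1-5(w=5)}
step 2: add edge 0-5 (w=12); MST = {0-5(w=12) 1-5(w=5)}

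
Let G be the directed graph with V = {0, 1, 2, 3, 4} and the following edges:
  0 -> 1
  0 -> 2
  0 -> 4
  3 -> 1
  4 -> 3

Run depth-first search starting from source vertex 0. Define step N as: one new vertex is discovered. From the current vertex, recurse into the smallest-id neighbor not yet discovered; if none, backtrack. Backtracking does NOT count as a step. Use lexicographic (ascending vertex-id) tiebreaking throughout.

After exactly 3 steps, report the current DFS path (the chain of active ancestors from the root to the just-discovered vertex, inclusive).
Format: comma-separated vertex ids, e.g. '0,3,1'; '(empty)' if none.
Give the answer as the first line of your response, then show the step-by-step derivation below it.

0,2

step 1: discover 0; path=0; order=0
step 2: discover 1; path=0>1; order=0,1
step 3: discover 2; path=0>2; order=0,1,2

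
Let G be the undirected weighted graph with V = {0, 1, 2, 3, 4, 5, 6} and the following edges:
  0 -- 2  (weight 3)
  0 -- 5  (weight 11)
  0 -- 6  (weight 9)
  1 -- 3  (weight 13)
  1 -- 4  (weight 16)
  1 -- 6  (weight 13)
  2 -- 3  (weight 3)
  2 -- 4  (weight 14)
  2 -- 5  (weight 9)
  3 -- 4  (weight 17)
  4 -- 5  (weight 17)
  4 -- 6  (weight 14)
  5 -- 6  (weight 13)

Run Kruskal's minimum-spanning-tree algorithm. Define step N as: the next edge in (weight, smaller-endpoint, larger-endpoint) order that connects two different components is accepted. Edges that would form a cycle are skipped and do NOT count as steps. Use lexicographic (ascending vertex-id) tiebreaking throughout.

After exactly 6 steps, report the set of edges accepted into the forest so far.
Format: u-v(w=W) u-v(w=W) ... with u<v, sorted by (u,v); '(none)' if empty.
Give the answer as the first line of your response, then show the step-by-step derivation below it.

0-2(w=3) 0-6(w=9) 1-3(w=13) 2-3(w=3) 2-4(w=14) 2-5(w=9)

step 1: add edge 0-2 (w=3); MST = {0-2(w=3)}
step 2: add edge 2-3 (w=3); MST = {0-2(w=3) 2-3(w=3)}
step 3: add edge 0-6 (w=9); MST = {0-2(w=3) 0-6(w=9) 2-3(w=3)}
step 4: add edge 2-5 (w=9); MST = {0-2(w=3) 0-6(w=9) 2-3(w=3) 2-5(w=9)}
step 5: add edge 1-3 (w=13); MST = {0-2(w=3) 0-6(w=9) 1-3(w=13) 2-3(w=3) 2-5(w=9)}
step 6: add edge 2-4 (w=14); MST = {0-2(w=3) 0-6(w=9) 1-3(w=13) 2-3(w=3) 2-4(w=14) 2-5(w=9)}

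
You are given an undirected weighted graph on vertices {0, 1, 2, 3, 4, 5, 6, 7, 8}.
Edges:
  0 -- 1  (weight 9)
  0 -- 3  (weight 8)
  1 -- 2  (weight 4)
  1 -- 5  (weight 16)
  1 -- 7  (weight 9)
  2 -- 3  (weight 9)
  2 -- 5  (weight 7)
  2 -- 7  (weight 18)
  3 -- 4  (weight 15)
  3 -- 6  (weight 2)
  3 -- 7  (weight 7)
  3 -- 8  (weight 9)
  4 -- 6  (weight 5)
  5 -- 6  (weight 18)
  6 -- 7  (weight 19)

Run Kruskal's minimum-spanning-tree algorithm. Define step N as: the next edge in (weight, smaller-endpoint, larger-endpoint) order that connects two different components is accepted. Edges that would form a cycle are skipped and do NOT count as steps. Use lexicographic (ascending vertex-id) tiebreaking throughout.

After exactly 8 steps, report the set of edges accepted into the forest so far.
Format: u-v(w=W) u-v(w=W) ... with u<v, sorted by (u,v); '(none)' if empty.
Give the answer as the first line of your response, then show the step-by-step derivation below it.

0-1(w=9) 0-3(w=8) 1-2(w=4) 2-5(w=7) 3-6(w=2) 3-7(w=7) 3-8(w=9) 4-6(w=5)

step 1: add edge 3-6 (w=2); MST = {3-6(w=2)}
step 2: add edge 1-2 (w=4); MST = {1-2(w=4) 3-6(w=2)}
step 3: add edge 4-6 (w=5); MST = {1-2(w=4) 3-6(w=2) 4-6(w=5)}
step 4: add edge 2-5 (w=7); MST = {1-2(w=4) 2-5(w=7) 3-6(w=2) 4-6(w=5)}
step 5: add edge 3-7 (w=7); MST = {1-2(w=4) 2-5(w=7) 3-6(w=2) 3-7(w=7) 4-6(w=5)}
step 6: add edge 0-3 (w=8); MST = {0-3(w=8) 1-2(w=4) 2-5(w=7) 3-6(w=2) 3-7(w=7) 4-6(w=5)}
step 7: add edge 0-1 (w=9); MST = {0-1(w=9) 0-3(w=8) 1-2(w=4) 2-5(w=7) 3-6(w=2) 3-7(w=7) 4-6(w=5)}
step 8: add edge 3-8 (w=9); MST = {0-1(w=9) 0-3(w=8) 1-2(w=4) 2-5(w=7) 3-6(w=2) 3-7(w=7) 3-8(w=9) 4-6(w=5)}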